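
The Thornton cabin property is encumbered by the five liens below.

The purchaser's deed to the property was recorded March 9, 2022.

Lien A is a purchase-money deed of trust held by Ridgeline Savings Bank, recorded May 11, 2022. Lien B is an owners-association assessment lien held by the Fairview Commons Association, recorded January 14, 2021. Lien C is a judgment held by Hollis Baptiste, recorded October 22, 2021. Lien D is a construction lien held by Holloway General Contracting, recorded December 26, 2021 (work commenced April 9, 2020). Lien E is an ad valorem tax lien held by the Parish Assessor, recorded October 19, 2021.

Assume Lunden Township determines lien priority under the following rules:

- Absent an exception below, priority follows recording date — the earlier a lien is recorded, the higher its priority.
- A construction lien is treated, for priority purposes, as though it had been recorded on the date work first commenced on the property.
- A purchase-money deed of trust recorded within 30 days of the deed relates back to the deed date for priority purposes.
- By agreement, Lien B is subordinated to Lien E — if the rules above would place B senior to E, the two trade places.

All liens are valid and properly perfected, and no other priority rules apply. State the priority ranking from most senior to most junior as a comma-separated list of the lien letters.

Effective dates: A was recorded 63 days after the deed, outside the 30-day window, so it keeps its recording date; D relates back to April 9, 2020 (work commenced).
Ordering by effective date: D (April 9, 2020), B (January 14, 2021), E (October 19, 2021), C (October 22, 2021), A (May 11, 2022).
The subordination applies — B was senior to E — so B and E swap.

D, E, B, C, A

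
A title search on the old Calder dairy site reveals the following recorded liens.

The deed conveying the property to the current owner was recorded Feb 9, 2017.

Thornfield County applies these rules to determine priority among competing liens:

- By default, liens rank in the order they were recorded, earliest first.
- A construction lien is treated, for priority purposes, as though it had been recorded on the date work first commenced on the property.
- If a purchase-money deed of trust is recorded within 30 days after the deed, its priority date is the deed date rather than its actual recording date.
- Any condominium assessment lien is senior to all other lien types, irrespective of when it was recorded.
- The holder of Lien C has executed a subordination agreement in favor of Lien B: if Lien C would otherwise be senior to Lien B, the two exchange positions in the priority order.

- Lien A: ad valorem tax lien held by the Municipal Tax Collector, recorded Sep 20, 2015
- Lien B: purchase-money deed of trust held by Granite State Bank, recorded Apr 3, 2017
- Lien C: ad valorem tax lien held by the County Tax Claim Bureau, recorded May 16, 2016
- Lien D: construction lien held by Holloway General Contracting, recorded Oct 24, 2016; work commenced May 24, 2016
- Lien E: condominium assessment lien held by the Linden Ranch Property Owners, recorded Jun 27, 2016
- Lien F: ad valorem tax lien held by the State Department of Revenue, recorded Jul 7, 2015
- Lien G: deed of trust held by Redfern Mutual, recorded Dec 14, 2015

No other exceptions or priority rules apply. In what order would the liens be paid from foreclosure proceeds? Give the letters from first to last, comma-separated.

Adjusting effective dates: B was recorded 53 days after the deed, outside the 30-day window, so it keeps its recording date; D relates back to May 24, 2016 (work commenced).
E is a condominium assessment lien and takes priority over every other lien.
Remaining liens by effective date: F (Jul 7, 2015), A (Sep 20, 2015), G (Dec 14, 2015), C (May 16, 2016), D (May 24, 2016), B (Apr 3, 2017).
Because C would otherwise rank above B, the subordination swaps them.

E, F, A, G, B, D, C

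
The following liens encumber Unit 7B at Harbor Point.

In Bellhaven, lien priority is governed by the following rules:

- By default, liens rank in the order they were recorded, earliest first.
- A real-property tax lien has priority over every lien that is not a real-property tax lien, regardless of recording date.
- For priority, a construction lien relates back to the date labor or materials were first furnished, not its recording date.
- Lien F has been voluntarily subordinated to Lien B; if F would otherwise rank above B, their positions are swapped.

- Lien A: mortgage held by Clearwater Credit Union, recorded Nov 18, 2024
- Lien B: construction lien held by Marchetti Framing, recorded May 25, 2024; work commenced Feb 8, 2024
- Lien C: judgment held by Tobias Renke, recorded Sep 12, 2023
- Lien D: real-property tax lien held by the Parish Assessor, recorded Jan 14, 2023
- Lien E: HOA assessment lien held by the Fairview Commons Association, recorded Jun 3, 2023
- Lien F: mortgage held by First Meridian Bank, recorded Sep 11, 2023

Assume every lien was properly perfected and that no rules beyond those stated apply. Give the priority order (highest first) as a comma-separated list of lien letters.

Effective dates after the stated exceptions: B's effective date is Feb 8, 2024, when work began.
As a real-property tax lien, D is senior to every other lien.
Among the remaining liens, by effective date: E (Jun 3, 2023), F (Sep 11, 2023), C (Sep 12, 2023), B (Feb 8, 2024), A (Nov 18, 2024).
F is senior to B before the subordination, so the two trade places.

D, E, B, C, F, A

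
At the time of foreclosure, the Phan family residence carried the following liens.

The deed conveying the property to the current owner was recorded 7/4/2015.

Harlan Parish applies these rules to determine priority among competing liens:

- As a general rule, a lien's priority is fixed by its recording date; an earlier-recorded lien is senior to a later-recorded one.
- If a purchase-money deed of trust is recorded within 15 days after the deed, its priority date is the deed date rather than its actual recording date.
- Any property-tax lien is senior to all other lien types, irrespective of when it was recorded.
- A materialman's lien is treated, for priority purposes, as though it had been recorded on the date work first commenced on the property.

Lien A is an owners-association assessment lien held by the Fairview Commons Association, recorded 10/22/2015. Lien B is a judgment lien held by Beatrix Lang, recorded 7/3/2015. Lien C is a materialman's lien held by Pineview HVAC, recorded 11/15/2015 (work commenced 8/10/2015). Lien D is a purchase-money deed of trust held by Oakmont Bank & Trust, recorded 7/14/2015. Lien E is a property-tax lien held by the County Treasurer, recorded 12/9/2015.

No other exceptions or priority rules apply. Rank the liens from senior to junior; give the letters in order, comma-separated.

E, B, D, C, A

Effective dates after the stated exceptions: C is treated as recorded 8/10/2015, the work-commencement date; D relates back to the deed date 7/4/2015.
E, as a property-tax lien, has superpriority and ranks first.
Ordering the rest by effective date: B (7/3/2015), D (7/4/2015), C (8/10/2015), A (10/22/2015).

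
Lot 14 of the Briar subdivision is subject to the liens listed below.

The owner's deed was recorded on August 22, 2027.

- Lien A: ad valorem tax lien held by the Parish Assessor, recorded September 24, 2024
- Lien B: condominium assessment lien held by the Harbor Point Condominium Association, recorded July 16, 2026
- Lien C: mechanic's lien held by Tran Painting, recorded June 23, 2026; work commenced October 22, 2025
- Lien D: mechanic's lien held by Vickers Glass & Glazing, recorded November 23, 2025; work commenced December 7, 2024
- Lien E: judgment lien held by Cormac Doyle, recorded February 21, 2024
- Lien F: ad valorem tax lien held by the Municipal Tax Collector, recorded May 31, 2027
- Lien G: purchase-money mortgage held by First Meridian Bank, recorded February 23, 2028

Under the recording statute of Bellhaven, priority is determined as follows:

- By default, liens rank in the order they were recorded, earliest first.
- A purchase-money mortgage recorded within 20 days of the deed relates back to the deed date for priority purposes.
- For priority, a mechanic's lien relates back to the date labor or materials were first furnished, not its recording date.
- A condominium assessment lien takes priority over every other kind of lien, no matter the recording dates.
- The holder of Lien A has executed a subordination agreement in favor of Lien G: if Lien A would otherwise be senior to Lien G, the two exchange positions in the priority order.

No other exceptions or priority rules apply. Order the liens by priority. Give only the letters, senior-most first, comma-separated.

B, E, G, D, C, F, A

First, effective dates: C relates back to October 22, 2025 (work commenced); D's effective date is December 7, 2024, when work began; G missed the 20-day window (185 days after the deed), so its recording date stands.
B is a condominium assessment lien, so it outranks all other liens regardless of date.
Ordering the rest by effective date: E (February 21, 2024), A (September 24, 2024), D (December 7, 2024), C (October 22, 2025), F (May 31, 2027), G (February 23, 2028).
Because A would otherwise rank above G, the subordination swaps them.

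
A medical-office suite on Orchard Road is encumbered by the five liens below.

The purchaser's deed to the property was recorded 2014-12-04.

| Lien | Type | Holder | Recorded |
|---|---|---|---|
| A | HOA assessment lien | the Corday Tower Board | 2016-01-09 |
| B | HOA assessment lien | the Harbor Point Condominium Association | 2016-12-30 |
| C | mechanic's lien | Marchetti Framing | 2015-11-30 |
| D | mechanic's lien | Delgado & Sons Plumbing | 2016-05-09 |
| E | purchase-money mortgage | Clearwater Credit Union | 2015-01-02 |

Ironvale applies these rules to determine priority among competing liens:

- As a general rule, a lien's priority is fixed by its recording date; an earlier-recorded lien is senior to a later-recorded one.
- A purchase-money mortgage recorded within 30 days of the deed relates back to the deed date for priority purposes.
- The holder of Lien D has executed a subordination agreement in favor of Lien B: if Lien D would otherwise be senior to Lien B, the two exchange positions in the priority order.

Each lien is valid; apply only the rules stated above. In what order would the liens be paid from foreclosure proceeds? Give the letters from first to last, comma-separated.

E, C, A, B, D

Effective dates after the stated exceptions: E's effective date is the deed date, 2014-12-04.
By effective date, earliest first: E (2014-12-04), C (2015-11-30), A (2016-01-09), D (2016-05-09), B (2016-12-30).
D would otherwise be senior to B, so under the subordination agreement D and B exchange positions.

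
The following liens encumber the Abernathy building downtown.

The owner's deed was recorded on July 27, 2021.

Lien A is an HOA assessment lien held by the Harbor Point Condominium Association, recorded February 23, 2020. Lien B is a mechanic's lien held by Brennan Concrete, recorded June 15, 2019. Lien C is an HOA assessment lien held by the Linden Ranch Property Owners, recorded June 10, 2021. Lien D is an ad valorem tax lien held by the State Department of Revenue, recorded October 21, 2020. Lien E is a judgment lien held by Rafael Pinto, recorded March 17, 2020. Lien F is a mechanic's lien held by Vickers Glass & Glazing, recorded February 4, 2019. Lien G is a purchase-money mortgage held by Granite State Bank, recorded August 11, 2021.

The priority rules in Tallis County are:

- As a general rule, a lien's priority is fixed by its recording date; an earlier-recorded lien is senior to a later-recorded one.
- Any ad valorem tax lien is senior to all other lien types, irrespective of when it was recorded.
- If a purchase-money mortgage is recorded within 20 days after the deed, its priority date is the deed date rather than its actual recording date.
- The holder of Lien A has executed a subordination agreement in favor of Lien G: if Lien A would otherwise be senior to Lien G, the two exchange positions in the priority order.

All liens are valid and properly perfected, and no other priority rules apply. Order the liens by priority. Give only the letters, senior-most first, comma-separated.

Adjusting effective dates: G relates back to the deed date July 27, 2021.
D is an ad valorem tax lien, so it outranks all other liens regardless of date.
Ordering the rest by effective date: F (February 4, 2019), B (June 15, 2019), A (February 23, 2020), E (March 17, 2020), C (June 10, 2021), G (July 27, 2021).
The subordination applies — A was senior to G — so A and G swap.

D, F, B, G, E, C, A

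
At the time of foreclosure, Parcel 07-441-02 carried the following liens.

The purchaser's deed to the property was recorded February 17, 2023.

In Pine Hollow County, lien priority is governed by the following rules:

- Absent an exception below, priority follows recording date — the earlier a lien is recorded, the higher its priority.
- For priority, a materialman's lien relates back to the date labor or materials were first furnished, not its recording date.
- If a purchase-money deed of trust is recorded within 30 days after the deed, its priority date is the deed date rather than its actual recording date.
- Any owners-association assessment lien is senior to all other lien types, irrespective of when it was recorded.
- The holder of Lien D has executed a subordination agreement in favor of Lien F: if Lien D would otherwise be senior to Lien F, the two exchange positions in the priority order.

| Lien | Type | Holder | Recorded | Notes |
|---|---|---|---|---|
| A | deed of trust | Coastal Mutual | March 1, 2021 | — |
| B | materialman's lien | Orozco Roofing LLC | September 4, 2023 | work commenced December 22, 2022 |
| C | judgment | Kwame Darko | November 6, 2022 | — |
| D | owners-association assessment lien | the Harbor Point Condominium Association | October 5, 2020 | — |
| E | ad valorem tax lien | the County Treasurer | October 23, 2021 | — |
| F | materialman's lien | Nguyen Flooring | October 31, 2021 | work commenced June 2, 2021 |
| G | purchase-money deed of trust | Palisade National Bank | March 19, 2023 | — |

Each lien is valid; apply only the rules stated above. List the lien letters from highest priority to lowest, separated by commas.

F, A, D, E, C, B, G

First, effective dates: B's effective date is December 22, 2022, when work began; F is treated as recorded June 2, 2021, the work-commencement date; G's effective date is the deed date, February 17, 2023.
D is an owners-association assessment lien and takes priority over every other lien.
Remaining liens by effective date: A (March 1, 2021), F (June 2, 2021), E (October 23, 2021), C (November 6, 2022), B (December 22, 2022), G (February 17, 2023).
Because D would otherwise rank above F, the subordination swaps them.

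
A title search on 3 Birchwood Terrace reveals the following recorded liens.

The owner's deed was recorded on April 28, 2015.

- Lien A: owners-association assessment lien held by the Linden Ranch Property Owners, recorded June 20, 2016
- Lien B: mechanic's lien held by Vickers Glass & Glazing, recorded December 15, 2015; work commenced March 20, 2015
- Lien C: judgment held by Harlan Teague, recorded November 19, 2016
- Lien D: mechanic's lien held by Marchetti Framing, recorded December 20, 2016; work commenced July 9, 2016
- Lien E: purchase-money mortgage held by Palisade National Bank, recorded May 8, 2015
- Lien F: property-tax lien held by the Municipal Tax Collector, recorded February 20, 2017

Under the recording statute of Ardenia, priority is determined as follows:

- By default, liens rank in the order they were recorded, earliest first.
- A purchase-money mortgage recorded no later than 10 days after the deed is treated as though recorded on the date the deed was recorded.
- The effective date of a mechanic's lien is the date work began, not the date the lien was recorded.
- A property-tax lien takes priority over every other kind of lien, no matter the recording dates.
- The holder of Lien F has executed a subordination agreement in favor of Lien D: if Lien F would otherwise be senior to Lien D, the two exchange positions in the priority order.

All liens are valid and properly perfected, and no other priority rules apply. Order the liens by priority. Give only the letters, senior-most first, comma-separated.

Effective dates after the stated exceptions: B is treated as recorded March 20, 2015, the work-commencement date; D's effective date is July 9, 2016, when work began; E's effective date is the deed date, April 28, 2015.
F is a property-tax lien, so it outranks all other liens regardless of date.
Remaining liens by effective date: B (March 20, 2015), E (April 28, 2015), A (June 20, 2016), D (July 9, 2016), C (November 19, 2016).
The subordination applies — F was senior to D — so F and D swap.

D, B, E, A, F, C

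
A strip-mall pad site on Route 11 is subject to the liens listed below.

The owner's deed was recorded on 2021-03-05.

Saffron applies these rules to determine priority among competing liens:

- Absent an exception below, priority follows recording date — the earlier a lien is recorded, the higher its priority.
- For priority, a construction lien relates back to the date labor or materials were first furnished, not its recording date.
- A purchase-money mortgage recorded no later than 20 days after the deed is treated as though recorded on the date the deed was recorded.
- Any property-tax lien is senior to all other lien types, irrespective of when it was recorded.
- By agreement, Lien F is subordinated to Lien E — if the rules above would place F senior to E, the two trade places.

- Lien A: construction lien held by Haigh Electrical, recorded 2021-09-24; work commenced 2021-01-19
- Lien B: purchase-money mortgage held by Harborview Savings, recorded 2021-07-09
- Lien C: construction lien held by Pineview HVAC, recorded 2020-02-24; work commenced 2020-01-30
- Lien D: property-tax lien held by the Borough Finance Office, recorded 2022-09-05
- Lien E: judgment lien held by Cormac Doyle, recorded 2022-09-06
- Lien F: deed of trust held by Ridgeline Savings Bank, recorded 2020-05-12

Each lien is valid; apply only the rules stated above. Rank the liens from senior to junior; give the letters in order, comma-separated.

First, effective dates: A is treated as recorded 2021-01-19, the work-commencement date; B was recorded 126 days after the deed — beyond 20 days — so no relation-back applies; C is treated as recorded 2020-01-30, the work-commencement date.
D is a property-tax lien, so it outranks all other liens regardless of date.
The other liens, earliest effective date first: C (2020-01-30), F (2020-05-12), A (2021-01-19), B (2021-07-09), E (2022-09-06).
F would otherwise be senior to E, so under the subordination agreement F and E exchange positions.

D, C, E, A, B, F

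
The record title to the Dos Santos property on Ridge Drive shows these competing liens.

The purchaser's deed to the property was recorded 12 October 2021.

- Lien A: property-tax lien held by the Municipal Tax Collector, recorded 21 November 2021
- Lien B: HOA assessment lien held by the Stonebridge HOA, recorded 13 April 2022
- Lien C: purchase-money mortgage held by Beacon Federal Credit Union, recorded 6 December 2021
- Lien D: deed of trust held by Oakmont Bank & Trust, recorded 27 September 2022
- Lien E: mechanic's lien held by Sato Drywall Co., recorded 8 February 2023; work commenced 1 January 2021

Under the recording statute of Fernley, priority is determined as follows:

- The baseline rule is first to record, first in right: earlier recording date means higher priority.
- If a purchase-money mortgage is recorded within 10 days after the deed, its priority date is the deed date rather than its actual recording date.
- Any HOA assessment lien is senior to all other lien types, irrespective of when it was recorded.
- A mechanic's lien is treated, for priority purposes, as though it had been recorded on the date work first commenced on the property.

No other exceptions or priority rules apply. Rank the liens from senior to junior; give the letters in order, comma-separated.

B, E, A, C, D

First, effective dates: C missed the 10-day window (55 days after the deed), so its recording date stands; E is treated as recorded 1 January 2021, the work-commencement date.
As an HOA assessment lien, B is senior to every other lien.
The other liens, earliest effective date first: E (1 January 2021), A (21 November 2021), C (6 December 2021), D (27 September 2022).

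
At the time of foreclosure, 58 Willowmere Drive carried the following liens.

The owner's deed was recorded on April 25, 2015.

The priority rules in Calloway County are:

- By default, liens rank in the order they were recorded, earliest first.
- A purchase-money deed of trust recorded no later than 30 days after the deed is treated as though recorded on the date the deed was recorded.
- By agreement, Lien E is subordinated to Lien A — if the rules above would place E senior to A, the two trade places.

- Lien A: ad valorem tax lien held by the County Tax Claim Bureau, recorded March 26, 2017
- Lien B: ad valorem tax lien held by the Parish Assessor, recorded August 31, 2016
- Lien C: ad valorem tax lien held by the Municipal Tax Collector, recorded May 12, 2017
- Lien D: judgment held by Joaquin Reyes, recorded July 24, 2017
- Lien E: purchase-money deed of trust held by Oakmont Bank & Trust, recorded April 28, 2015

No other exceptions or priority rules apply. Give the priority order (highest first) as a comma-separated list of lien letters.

A, B, E, C, D

Adjusting effective dates: E was recorded within the 30-day window, so its effective date is the deed date April 25, 2015.
Ordering by effective date: E (April 25, 2015), B (August 31, 2016), A (March 26, 2017), C (May 12, 2017), D (July 24, 2017).
Because E would otherwise rank above A, the subordination swaps them.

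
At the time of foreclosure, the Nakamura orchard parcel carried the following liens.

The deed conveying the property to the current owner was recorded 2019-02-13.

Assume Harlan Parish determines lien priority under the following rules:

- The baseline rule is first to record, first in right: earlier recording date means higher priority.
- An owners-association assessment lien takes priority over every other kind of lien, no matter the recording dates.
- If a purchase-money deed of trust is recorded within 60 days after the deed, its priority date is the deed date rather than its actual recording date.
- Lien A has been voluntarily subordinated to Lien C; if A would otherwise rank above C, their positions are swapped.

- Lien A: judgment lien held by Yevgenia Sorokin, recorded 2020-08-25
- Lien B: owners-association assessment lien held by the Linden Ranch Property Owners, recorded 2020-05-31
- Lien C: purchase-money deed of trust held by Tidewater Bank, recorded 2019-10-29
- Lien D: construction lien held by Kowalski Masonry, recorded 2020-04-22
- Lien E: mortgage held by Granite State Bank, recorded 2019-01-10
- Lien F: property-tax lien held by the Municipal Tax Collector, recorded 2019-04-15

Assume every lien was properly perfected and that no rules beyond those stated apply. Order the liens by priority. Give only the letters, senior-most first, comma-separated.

B, E, F, C, D, A

Adjusting effective dates: C was recorded 258 days after the deed, outside the 60-day window, so it keeps its recording date.
B, as an owners-association assessment lien, has superpriority and ranks first.
Among the remaining liens, by effective date: E (2019-01-10), F (2019-04-15), C (2019-10-29), D (2020-04-22), A (2020-08-25).
Since A is not senior to C, the subordination leaves the order unchanged.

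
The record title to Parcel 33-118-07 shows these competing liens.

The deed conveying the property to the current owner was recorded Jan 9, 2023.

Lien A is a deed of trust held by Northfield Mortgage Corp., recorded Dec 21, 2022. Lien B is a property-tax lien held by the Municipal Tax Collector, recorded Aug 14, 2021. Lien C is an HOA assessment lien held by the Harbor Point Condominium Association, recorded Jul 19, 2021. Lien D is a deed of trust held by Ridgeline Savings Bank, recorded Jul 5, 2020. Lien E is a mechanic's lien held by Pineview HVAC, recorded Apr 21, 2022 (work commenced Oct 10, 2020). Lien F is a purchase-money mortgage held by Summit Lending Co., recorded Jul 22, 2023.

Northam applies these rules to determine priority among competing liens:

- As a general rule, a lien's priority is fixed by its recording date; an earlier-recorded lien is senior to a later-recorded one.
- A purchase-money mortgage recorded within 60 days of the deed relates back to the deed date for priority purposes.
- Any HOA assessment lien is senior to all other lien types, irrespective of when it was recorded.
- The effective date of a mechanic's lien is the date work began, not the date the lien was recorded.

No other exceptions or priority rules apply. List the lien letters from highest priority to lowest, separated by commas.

Effective dates after the stated exceptions: E relates back to Oct 10, 2020 (work commenced); F missed the 60-day window (194 days after the deed), so its recording date stands.
C is an HOA assessment lien and takes priority over every other lien.
Ordering the rest by effective date: D (Jul 5, 2020), E (Oct 10, 2020), B (Aug 14, 2021), A (Dec 21, 2022), F (Jul 22, 2023).

C, D, E, B, A, F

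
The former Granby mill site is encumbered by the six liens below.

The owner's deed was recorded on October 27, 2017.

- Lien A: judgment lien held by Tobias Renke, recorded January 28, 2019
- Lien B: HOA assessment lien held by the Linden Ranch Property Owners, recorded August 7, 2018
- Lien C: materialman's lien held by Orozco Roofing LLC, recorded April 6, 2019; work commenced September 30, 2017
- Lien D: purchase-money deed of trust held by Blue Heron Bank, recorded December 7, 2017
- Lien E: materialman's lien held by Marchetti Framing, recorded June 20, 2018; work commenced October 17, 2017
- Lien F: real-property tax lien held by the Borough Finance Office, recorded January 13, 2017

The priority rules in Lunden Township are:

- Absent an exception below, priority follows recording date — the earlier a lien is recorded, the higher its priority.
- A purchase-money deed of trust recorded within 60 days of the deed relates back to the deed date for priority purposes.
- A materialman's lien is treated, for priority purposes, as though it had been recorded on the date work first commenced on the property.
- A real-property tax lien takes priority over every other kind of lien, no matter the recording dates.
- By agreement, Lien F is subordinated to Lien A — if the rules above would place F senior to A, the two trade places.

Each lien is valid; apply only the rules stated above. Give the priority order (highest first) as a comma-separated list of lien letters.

First, effective dates: C is treated as recorded September 30, 2017, the work-commencement date; D's effective date is the deed date, October 27, 2017; E is treated as recorded October 17, 2017, the work-commencement date.
F, as a real-property tax lien, has superpriority and ranks first.
Remaining liens by effective date: C (September 30, 2017), E (October 17, 2017), D (October 27, 2017), B (August 7, 2018), A (January 28, 2019).
The subordination applies — F was senior to A — so F and A swap.

A, C, E, D, B, F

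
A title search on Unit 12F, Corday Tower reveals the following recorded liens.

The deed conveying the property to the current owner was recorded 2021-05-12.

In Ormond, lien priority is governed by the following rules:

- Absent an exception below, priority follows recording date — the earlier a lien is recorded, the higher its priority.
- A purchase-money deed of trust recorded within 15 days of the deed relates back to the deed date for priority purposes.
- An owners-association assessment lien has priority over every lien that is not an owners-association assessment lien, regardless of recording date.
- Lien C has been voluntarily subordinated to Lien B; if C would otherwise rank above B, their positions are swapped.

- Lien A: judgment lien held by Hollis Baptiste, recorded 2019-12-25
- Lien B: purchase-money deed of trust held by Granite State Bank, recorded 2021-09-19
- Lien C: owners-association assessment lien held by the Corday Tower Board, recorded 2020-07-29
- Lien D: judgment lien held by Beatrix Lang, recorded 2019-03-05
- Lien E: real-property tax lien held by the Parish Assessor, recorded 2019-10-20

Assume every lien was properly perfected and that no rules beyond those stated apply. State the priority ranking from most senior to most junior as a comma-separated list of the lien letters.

First, effective dates: B was recorded 130 days after the deed, outside the 15-day window, so it keeps its recording date.
C, as an owners-association assessment lien, has superpriority and ranks first.
Ordering the rest by effective date: D (2019-03-05), E (2019-10-20), A (2019-12-25), B (2021-09-19).
The subordination applies — C was senior to B — so C and B swap.

B, D, E, A, C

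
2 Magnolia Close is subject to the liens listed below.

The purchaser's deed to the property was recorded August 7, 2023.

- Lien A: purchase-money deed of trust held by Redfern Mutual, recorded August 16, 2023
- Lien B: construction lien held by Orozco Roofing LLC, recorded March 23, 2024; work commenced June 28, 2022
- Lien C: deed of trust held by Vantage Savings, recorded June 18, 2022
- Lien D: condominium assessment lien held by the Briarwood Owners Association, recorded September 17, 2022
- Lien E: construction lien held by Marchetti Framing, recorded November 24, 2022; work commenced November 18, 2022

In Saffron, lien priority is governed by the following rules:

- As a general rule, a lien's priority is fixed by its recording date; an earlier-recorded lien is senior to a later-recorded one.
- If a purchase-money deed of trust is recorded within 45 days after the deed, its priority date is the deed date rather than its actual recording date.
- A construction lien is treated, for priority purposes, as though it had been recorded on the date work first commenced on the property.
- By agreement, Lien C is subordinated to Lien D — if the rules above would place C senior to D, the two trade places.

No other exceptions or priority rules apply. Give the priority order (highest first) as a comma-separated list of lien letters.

Effective dates after the stated exceptions: A's effective date is the deed date, August 7, 2023; B relates back to June 28, 2022 (work commenced); E relates back to November 18, 2022 (work commenced).
By effective date, earliest first: C (June 18, 2022), B (June 28, 2022), D (September 17, 2022), E (November 18, 2022), A (August 7, 2023).
C would otherwise be senior to D, so under the subordination agreement C and D exchange positions.

D, B, C, E, A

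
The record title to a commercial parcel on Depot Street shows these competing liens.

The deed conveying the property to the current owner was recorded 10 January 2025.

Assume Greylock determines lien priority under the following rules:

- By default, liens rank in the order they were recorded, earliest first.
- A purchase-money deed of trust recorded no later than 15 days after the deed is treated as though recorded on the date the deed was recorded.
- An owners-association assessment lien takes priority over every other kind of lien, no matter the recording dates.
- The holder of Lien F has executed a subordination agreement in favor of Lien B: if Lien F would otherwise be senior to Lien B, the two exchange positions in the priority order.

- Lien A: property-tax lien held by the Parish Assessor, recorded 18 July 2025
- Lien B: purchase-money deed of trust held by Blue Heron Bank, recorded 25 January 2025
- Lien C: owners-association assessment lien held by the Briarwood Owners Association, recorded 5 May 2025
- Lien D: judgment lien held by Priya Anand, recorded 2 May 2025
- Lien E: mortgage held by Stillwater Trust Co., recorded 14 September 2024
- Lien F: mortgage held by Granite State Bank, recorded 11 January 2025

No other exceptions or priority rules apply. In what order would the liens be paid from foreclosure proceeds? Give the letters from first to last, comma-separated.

C, E, B, F, D, A

Effective dates after the stated exceptions: B's effective date is the deed date, 10 January 2025.
C is an owners-association assessment lien, so it outranks all other liens regardless of date.
Ordering the rest by effective date: E (14 September 2024), B (10 January 2025), F (11 January 2025), D (2 May 2025), A (18 July 2025).
F is already junior to B, so the subordination agreement changes nothing.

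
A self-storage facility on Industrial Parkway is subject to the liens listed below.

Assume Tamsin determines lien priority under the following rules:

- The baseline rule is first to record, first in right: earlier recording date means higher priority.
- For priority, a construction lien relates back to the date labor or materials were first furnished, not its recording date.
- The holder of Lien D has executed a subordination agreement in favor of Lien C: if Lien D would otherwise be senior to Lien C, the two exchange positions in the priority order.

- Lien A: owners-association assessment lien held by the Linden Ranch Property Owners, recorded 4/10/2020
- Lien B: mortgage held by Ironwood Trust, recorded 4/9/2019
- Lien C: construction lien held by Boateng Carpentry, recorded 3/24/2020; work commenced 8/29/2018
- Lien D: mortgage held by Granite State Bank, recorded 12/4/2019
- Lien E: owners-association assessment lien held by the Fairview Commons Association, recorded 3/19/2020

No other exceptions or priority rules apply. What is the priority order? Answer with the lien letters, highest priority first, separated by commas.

C, B, D, E, A

Effective dates after the stated exceptions: C's effective date is 8/29/2018, when work began.
Ordering by effective date: C (8/29/2018), B (4/9/2019), D (12/4/2019), E (3/19/2020), A (4/10/2020).
D already ranks below C; the subordination has no effect.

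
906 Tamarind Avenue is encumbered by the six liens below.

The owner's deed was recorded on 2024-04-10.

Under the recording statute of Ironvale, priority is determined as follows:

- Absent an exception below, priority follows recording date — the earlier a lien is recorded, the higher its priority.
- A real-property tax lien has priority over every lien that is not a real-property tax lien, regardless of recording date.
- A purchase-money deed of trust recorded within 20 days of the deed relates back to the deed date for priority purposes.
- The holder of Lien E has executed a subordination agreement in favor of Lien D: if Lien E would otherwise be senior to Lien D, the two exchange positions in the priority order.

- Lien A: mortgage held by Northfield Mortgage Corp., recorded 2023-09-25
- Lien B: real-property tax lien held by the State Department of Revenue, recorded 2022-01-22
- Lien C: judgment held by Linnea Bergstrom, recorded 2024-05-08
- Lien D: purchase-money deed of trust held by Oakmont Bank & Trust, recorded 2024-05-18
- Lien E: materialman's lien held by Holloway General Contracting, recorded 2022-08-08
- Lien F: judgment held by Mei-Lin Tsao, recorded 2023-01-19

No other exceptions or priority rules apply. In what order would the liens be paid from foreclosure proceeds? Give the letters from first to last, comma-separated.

B, D, F, A, C, E

First, effective dates: D was recorded 38 days after the deed — beyond 20 days — so no relation-back applies.
B, as a real-property tax lien, has superpriority and ranks first.
Ordering the rest by effective date: E (2022-08-08), F (2023-01-19), A (2023-09-25), C (2024-05-08), D (2024-05-18).
Because E would otherwise rank above D, the subordination swaps them.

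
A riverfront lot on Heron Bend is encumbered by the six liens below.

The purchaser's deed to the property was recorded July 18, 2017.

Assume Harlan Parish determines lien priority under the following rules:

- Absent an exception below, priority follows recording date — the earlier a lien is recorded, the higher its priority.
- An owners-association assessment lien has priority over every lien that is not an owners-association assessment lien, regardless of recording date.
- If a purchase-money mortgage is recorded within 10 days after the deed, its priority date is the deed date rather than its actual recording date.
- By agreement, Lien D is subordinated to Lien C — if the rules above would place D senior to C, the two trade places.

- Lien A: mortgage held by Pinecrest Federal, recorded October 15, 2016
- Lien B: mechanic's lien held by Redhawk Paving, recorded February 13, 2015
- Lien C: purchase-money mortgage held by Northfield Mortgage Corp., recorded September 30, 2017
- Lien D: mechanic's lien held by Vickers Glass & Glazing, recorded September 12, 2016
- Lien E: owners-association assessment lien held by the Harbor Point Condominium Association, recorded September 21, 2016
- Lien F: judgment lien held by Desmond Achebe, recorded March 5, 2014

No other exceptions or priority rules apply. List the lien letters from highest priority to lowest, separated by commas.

Adjusting effective dates: C missed the 10-day window (74 days after the deed), so its recording date stands.
E is an owners-association assessment lien and takes priority over every other lien.
Among the remaining liens, by effective date: F (March 5, 2014), B (February 13, 2015), D (September 12, 2016), A (October 15, 2016), C (September 30, 2017).
Because D would otherwise rank above C, the subordination swaps them.

E, F, B, C, A, D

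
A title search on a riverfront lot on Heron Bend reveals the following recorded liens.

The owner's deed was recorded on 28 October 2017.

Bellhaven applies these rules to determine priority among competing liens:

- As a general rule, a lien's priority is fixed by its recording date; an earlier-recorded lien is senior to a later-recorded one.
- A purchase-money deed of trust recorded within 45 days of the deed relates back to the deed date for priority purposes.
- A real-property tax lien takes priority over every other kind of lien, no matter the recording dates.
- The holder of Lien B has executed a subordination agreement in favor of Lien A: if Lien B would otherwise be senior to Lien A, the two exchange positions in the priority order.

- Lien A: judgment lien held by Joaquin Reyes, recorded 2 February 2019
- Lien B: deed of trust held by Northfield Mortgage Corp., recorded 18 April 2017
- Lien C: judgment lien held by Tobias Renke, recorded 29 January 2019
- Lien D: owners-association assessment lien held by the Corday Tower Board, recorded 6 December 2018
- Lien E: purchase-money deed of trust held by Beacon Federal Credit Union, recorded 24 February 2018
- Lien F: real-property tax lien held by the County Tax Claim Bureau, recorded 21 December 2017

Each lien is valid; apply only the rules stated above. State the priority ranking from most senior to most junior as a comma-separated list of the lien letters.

Effective dates after the stated exceptions: E was recorded 119 days after the deed, outside the 45-day window, so it keeps its recording date.
F is a real-property tax lien and takes priority over every other lien.
Remaining liens by effective date: B (18 April 2017), E (24 February 2018), D (6 December 2018), C (29 January 2019), A (2 February 2019).
B would otherwise be senior to A, so under the subordination agreement B and A exchange positions.

F, A, E, D, C, B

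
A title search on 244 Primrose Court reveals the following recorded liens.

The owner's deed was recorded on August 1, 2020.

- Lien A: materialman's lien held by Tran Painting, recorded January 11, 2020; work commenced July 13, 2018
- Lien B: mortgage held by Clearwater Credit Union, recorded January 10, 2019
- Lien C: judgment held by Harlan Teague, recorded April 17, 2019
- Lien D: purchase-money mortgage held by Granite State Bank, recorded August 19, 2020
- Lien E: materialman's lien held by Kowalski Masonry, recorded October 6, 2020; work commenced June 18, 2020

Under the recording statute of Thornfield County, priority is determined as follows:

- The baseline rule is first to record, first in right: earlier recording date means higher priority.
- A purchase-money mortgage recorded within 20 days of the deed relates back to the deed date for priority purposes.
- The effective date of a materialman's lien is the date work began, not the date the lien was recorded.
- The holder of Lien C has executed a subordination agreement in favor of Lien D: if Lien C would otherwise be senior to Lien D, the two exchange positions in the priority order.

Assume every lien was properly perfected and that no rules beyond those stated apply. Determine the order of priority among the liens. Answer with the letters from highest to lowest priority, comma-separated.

Effective dates after the stated exceptions: A's effective date is July 13, 2018, when work began; D's effective date is the deed date, August 1, 2020; E relates back to June 18, 2020 (work commenced).
Ordering by effective date: A (July 13, 2018), B (January 10, 2019), C (April 17, 2019), E (June 18, 2020), D (August 1, 2020).
Because C would otherwise rank above D, the subordination swaps them.

A, B, D, E, C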